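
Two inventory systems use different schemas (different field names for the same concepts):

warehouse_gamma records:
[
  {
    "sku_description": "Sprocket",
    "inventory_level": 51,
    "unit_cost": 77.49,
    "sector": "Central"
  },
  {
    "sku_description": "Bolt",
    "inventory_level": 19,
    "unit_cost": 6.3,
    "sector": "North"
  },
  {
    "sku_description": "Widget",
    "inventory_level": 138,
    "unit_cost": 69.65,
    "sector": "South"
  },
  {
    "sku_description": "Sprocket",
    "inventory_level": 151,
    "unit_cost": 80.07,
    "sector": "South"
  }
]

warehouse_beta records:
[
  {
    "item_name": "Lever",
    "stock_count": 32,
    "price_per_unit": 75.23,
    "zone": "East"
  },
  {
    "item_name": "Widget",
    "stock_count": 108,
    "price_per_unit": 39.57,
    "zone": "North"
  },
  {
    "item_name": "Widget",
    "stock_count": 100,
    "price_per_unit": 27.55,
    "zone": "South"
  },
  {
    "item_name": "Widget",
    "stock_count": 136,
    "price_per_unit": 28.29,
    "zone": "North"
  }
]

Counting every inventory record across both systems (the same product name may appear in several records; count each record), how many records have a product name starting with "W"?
4

Schema mapping: "sku_description" (warehouse_gamma) = "item_name" (warehouse_beta) = product name

Records with product name starting with "W" in warehouse_gamma: 1
Records with product name starting with "W" in warehouse_beta: 3

Total: 1 + 3 = 4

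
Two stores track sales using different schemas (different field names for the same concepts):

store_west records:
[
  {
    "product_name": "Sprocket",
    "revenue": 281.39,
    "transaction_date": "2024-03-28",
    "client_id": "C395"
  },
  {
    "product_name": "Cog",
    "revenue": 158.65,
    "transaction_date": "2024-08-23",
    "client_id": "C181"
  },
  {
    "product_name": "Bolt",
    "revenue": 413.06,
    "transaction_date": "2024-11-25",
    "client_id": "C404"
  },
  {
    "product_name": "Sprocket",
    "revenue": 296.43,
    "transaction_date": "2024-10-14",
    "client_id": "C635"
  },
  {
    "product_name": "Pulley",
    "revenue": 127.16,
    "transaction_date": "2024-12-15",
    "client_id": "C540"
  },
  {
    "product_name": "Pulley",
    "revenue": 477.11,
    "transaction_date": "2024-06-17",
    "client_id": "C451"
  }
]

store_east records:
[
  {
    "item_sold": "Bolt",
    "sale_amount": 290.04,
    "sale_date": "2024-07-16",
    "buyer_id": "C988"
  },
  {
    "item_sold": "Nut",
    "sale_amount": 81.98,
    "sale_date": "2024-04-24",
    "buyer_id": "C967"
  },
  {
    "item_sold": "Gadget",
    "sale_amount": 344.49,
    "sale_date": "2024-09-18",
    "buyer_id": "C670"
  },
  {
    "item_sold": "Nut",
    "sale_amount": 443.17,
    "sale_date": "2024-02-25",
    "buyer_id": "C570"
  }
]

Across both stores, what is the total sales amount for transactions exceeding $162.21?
2545.69

Schema mapping: "revenue" (store_west) = "sale_amount" (store_east) = sale amount

Sum of sales > $162.21 in store_west: 1467.99
Sum of sales > $162.21 in store_east: 1077.7

Total: 1467.99 + 1077.7 = 2545.69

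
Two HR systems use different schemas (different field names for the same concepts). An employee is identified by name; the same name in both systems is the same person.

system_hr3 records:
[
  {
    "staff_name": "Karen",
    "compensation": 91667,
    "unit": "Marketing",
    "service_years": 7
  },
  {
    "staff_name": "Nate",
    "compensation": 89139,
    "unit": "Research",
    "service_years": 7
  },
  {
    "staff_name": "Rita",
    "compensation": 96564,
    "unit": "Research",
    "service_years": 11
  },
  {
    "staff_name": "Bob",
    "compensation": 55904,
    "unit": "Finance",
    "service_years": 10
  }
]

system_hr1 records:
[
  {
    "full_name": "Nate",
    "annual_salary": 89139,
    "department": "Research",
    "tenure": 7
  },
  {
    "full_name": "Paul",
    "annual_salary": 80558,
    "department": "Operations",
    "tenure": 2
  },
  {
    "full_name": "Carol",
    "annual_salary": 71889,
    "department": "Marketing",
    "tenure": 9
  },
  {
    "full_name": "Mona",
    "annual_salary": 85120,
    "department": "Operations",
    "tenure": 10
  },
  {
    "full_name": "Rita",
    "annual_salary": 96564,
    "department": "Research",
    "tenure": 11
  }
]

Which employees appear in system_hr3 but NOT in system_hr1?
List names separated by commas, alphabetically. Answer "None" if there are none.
Bob, Karen

Schema mapping: "staff_name" (system_hr3) = "full_name" (system_hr1) = employee name

Names in system_hr3: ['Bob', 'Karen', 'Nate', 'Rita']
Names in system_hr1: ['Carol', 'Mona', 'Nate', 'Paul', 'Rita']

In system_hr3 but not system_hr1: ['Bob', 'Karen']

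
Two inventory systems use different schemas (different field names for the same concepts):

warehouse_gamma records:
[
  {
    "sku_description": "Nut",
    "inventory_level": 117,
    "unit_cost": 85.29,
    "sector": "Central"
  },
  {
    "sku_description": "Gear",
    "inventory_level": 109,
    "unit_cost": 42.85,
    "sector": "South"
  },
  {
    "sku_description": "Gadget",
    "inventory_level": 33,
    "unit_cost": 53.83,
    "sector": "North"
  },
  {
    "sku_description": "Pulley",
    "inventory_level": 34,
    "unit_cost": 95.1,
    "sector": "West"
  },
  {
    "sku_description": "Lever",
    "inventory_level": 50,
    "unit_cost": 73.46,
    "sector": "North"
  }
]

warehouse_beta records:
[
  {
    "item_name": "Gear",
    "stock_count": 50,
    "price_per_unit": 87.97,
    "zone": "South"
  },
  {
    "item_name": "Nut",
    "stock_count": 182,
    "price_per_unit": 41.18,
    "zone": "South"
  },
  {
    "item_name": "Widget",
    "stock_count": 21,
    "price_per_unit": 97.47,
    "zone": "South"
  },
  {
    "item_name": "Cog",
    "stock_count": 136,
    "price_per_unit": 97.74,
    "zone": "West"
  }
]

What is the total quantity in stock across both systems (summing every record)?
732

To reconcile these schemas, identify the field holding the quantity in stock in each system:
1. In warehouse_gamma it is "inventory_level"
2. In warehouse_beta it is "stock_count"

From warehouse_gamma: 117 + 109 + 33 + 34 + 50 = 343
From warehouse_beta: 50 + 182 + 21 + 136 = 389

Total: 343 + 389 = 732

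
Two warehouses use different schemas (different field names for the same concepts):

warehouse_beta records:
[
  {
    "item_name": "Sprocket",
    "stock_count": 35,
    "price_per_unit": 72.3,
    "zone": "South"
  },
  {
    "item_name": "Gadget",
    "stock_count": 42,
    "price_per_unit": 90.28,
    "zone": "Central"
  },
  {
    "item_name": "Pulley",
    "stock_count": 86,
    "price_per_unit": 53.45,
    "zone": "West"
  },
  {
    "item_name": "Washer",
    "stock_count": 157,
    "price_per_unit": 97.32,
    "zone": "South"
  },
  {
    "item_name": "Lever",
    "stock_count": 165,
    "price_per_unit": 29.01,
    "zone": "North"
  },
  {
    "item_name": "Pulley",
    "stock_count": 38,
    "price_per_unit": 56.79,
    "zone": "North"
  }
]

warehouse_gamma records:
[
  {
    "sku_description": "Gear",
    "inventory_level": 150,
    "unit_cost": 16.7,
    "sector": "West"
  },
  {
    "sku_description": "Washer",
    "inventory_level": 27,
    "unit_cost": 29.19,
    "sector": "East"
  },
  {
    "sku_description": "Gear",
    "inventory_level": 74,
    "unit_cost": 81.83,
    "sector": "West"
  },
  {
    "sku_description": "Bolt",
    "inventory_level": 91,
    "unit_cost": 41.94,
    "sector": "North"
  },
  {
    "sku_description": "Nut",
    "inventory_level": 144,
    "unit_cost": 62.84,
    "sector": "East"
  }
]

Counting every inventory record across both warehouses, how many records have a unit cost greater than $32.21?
8

Schema mapping: "price_per_unit" (warehouse_beta) = "unit_cost" (warehouse_gamma) = unit cost

Records > $32.21 in warehouse_beta: 5
Records > $32.21 in warehouse_gamma: 3

Total count: 5 + 3 = 8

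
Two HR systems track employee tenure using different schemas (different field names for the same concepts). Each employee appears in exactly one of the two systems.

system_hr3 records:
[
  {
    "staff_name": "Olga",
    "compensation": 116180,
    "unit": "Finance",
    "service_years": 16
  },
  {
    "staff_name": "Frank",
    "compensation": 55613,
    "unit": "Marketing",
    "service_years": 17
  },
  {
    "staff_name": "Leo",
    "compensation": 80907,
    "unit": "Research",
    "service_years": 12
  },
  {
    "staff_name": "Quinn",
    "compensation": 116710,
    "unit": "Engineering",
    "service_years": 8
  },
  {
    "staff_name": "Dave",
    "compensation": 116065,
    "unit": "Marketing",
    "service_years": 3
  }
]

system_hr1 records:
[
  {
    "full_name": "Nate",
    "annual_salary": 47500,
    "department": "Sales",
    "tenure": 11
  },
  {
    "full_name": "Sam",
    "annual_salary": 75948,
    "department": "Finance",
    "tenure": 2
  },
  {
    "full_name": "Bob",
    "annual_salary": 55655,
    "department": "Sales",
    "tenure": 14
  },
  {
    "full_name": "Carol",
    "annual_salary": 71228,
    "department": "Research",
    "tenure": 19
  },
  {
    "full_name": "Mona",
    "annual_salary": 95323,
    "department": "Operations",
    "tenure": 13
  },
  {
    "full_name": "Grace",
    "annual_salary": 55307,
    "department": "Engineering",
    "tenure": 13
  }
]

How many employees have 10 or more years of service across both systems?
8

Reconcile schemas: "service_years" (system_hr3) = "tenure" (system_hr1) = years of service

From system_hr3: 3 employees with >= 10 years
From system_hr1: 5 employees with >= 10 years

Total: 3 + 5 = 8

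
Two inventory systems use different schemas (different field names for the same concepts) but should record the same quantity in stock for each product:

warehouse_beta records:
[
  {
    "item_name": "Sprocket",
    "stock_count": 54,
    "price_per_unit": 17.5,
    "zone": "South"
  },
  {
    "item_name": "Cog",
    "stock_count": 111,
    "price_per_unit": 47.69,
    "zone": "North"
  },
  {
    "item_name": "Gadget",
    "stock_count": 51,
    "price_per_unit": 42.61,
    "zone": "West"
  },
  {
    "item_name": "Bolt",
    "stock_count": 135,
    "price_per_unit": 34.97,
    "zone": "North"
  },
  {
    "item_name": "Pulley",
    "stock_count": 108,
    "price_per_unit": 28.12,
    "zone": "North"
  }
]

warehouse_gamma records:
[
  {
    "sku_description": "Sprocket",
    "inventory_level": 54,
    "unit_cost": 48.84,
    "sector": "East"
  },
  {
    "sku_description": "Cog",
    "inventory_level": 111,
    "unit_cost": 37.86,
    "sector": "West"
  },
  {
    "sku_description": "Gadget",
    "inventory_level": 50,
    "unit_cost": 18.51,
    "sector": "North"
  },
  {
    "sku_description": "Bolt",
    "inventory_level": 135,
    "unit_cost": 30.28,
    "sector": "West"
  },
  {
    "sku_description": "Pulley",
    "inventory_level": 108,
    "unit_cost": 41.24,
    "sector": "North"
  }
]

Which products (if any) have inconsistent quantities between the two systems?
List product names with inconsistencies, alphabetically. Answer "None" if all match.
Gadget

Schema mappings:
- "item_name" (warehouse_beta) = "sku_description" (warehouse_gamma) = product name
- "stock_count" (warehouse_beta) = "inventory_level" (warehouse_gamma) = quantity

Comparison:
  Sprocket: 54 vs 54 - MATCH
  Cog: 111 vs 111 - MATCH
  Gadget: 51 vs 50 - MISMATCH
  Bolt: 135 vs 135 - MATCH
  Pulley: 108 vs 108 - MATCH

Products with inconsistencies: Gadget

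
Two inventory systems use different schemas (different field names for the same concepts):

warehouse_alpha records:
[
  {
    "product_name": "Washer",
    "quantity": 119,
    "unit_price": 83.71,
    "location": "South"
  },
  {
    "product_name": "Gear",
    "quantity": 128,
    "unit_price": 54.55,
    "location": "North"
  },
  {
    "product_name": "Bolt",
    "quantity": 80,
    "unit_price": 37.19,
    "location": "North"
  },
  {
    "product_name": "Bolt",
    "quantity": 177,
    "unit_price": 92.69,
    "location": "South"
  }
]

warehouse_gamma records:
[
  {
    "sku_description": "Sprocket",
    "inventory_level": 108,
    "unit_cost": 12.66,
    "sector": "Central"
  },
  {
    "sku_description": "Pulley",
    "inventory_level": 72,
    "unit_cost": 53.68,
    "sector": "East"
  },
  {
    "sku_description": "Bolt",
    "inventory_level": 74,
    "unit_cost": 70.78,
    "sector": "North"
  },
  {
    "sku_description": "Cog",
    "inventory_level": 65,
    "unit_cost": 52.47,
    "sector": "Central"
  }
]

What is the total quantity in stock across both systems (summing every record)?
823

To reconcile these schemas, identify the field holding the quantity in stock in each system:
1. In warehouse_alpha it is "quantity"
2. In warehouse_gamma it is "inventory_level"

From warehouse_alpha: 119 + 128 + 80 + 177 = 504
From warehouse_gamma: 108 + 72 + 74 + 65 = 319

Total: 504 + 319 = 823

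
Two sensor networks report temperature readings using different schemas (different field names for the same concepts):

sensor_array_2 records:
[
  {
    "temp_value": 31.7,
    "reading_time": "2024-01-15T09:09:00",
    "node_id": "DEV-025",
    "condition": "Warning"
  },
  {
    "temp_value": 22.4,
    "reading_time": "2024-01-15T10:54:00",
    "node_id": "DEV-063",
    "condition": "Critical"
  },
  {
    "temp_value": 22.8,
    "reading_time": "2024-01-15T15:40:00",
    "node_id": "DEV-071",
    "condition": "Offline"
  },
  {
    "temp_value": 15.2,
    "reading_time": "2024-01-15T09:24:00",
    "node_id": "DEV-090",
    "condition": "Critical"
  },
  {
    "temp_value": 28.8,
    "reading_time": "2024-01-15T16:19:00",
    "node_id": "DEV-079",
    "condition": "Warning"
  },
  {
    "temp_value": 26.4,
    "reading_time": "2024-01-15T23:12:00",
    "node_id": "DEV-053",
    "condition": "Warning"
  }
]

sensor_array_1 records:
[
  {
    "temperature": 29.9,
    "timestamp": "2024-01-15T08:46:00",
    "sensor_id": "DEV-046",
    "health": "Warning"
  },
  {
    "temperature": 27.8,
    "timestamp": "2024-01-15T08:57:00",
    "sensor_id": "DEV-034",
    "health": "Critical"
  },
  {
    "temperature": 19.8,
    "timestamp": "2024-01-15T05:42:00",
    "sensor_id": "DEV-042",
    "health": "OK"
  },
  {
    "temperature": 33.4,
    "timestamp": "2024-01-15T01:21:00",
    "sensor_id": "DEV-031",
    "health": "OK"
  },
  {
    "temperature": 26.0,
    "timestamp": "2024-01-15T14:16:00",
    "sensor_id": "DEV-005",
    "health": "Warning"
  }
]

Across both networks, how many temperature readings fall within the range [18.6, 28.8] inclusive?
7

Schema mapping: "temp_value" (sensor_array_2) = "temperature" (sensor_array_1) = temperature

Readings in [18.6, 28.8] from sensor_array_2: 4
Readings in [18.6, 28.8] from sensor_array_1: 3

Total count: 4 + 3 = 7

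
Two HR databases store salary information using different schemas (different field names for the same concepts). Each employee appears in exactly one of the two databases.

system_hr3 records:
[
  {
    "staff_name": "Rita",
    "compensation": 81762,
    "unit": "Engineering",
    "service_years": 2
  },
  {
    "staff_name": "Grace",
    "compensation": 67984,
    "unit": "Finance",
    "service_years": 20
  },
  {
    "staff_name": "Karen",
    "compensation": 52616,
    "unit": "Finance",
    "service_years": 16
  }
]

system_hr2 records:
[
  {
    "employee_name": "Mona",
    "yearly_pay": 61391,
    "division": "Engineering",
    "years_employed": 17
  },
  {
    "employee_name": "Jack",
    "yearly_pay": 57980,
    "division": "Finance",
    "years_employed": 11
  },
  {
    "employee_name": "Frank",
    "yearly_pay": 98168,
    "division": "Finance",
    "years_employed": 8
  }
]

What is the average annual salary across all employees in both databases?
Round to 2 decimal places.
69983.50

Schema mapping: "compensation" (system_hr3) = "yearly_pay" (system_hr2) = annual salary

All salaries: [81762, 67984, 52616, 61391, 57980, 98168]
Sum: 419901
Count: 6
Average: 419901 / 6 = 69983.50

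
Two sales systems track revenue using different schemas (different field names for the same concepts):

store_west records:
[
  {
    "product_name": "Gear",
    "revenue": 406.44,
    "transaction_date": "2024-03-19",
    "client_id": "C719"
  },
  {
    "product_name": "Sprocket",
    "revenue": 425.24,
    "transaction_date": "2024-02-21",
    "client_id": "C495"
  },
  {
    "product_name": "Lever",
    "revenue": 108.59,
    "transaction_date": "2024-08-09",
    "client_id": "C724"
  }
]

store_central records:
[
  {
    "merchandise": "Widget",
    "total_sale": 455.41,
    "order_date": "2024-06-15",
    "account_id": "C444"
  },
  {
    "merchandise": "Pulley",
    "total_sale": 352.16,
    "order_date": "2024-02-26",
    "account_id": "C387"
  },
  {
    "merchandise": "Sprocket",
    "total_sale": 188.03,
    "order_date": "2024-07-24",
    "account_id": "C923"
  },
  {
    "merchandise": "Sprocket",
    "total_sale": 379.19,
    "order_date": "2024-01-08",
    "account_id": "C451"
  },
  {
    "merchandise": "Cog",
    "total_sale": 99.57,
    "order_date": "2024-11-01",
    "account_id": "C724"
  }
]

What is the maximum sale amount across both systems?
455.41

Reconcile: "revenue" (store_west) = "total_sale" (store_central) = sale amount

Maximum in store_west: 425.24
Maximum in store_central: 455.41

Overall maximum: max(425.24, 455.41) = 455.41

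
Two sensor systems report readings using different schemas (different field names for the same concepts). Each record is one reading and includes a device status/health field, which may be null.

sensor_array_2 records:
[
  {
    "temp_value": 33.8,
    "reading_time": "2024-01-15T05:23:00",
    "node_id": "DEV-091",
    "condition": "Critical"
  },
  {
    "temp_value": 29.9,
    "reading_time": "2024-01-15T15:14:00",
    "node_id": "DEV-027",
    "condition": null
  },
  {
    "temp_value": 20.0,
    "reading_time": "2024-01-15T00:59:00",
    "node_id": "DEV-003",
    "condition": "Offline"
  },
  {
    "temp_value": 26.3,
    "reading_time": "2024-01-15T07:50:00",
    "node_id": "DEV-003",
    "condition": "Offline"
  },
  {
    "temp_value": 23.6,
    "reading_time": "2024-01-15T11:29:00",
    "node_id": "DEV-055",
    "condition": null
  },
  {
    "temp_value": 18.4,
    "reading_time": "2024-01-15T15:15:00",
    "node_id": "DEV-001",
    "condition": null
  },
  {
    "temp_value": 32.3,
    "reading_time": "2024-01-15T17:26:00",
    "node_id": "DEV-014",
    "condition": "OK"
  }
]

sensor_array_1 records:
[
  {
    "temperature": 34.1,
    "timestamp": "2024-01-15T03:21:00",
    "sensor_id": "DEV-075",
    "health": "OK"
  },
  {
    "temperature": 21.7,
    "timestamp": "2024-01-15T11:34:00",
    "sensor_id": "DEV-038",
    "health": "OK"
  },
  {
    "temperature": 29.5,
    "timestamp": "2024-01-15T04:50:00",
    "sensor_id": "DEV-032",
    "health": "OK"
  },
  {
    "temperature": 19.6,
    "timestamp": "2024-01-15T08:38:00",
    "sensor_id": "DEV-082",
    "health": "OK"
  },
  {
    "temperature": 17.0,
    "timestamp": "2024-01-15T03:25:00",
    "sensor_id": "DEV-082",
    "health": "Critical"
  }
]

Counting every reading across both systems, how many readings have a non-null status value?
9

Schema mapping: "condition" (sensor_array_2) = "health" (sensor_array_1) = status

Non-null in sensor_array_2: 4
Non-null in sensor_array_1: 5

Total non-null: 4 + 5 = 9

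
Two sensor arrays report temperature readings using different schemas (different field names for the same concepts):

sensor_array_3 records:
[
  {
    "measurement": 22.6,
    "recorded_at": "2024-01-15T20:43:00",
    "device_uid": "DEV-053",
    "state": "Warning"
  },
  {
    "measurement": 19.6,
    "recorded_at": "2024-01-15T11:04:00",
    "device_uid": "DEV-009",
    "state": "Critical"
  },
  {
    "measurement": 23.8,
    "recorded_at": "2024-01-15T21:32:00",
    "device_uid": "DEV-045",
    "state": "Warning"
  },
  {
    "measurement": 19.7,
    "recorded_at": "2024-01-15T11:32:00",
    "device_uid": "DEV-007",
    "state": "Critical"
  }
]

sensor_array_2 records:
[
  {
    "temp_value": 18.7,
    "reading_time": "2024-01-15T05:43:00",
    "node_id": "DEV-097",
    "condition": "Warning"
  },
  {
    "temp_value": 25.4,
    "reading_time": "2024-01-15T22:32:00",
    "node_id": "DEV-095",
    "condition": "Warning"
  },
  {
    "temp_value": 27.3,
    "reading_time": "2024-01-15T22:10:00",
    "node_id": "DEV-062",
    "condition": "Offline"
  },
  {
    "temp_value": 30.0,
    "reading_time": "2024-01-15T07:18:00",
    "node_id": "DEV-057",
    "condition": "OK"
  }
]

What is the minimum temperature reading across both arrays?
18.7

Schema mapping: "measurement" (sensor_array_3) = "temp_value" (sensor_array_2) = temperature reading

Minimum in sensor_array_3: 19.6
Minimum in sensor_array_2: 18.7

Overall minimum: min(19.6, 18.7) = 18.7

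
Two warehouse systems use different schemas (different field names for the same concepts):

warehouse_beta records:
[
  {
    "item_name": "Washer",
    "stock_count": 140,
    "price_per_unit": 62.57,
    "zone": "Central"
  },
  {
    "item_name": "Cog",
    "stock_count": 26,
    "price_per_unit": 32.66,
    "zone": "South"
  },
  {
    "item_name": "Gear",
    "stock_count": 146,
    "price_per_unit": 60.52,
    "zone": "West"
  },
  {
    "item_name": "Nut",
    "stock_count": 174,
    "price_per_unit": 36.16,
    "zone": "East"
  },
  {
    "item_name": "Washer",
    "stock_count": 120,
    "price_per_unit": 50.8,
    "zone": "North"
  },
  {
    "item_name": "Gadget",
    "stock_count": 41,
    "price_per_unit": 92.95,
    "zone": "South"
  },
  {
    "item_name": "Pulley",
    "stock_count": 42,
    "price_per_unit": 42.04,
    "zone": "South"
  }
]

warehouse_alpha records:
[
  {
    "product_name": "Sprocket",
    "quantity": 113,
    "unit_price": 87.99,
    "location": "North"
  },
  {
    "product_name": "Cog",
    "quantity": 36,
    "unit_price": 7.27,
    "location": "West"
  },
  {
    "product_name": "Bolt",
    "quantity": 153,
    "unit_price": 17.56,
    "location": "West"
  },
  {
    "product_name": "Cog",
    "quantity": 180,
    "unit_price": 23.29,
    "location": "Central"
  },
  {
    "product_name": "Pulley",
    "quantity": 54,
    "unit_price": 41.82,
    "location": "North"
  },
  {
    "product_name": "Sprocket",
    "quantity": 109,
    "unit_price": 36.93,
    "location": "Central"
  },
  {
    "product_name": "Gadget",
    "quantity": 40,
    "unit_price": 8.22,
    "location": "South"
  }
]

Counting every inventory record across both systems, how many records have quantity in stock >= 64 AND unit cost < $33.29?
2

Schema mappings:
- "stock_count" (warehouse_beta) = "quantity" (warehouse_alpha) = quantity
- "price_per_unit" (warehouse_beta) = "unit_price" (warehouse_alpha) = unit cost

Records meeting both conditions in warehouse_beta: 0
Records meeting both conditions in warehouse_alpha: 2

Total: 0 + 2 = 2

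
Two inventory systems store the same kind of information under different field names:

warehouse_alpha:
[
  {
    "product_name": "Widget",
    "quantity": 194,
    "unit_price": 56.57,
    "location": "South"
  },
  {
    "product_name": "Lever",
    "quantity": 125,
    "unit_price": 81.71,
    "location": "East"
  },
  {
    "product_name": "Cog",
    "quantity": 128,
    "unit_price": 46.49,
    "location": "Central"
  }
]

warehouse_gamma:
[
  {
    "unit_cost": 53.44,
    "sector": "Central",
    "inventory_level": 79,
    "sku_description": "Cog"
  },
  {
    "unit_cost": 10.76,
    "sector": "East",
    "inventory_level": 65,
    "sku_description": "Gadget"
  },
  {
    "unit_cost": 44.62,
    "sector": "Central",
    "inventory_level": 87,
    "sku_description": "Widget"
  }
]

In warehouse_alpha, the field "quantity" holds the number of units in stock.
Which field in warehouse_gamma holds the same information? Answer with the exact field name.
inventory_level

In warehouse_alpha, "quantity" holds the number of units in stock.
The fields in warehouse_gamma are: "unit_cost", "sector", "inventory_level", "sku_description".
"inventory_level" is the match: the name refers to the same concept and its values are whole-number counts (e.g. 79, 65).
The other fields ("unit_cost", "sector", "sku_description") hold different kinds of data.

So "quantity" in warehouse_alpha corresponds to "inventory_level" in warehouse_gamma.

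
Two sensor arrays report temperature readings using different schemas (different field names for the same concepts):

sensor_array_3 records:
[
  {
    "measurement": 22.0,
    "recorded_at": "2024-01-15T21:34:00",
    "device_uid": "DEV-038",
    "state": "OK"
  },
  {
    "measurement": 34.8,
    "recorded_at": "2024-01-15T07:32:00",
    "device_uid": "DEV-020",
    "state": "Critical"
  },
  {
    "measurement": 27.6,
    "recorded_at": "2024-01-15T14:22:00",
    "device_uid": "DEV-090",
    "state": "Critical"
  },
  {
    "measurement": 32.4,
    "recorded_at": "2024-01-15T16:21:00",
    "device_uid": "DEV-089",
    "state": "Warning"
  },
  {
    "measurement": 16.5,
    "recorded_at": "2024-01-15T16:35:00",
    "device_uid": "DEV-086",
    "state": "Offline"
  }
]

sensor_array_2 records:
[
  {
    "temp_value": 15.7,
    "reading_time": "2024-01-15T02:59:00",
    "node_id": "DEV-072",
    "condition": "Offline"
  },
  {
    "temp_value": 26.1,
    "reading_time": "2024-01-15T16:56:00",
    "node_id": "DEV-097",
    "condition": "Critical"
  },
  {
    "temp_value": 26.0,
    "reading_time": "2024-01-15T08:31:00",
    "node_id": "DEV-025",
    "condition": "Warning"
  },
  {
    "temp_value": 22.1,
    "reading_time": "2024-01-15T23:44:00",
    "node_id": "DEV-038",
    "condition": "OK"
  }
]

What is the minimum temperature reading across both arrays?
15.7

Schema mapping: "measurement" (sensor_array_3) = "temp_value" (sensor_array_2) = temperature reading

Minimum in sensor_array_3: 16.5
Minimum in sensor_array_2: 15.7

Overall minimum: min(16.5, 15.7) = 15.7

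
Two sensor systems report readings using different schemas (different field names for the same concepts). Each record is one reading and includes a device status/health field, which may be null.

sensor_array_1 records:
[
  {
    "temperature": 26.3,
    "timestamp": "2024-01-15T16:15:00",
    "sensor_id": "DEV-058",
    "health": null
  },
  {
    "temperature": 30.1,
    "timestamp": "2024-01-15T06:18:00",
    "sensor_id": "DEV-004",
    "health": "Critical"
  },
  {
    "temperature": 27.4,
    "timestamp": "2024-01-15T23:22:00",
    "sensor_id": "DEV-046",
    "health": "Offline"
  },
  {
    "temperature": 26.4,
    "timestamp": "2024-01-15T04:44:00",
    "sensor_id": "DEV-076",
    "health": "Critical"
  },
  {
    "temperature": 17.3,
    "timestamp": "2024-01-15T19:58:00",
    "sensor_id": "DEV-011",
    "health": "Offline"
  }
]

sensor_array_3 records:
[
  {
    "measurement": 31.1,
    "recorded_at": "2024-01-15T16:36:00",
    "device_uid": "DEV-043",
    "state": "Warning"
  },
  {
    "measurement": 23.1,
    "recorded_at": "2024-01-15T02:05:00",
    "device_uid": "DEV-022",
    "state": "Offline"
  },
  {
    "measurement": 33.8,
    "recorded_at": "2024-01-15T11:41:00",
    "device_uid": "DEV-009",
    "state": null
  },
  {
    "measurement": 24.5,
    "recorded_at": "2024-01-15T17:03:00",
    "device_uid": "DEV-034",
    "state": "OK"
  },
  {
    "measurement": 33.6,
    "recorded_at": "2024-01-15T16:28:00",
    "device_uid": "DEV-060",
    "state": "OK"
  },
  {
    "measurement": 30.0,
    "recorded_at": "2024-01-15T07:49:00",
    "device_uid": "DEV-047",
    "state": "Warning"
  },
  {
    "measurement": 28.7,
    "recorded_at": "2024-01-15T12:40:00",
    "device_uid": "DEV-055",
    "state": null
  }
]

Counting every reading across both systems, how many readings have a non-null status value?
9

Schema mapping: "health" (sensor_array_1) = "state" (sensor_array_3) = status

Non-null in sensor_array_1: 4
Non-null in sensor_array_3: 5

Total non-null: 4 + 5 = 9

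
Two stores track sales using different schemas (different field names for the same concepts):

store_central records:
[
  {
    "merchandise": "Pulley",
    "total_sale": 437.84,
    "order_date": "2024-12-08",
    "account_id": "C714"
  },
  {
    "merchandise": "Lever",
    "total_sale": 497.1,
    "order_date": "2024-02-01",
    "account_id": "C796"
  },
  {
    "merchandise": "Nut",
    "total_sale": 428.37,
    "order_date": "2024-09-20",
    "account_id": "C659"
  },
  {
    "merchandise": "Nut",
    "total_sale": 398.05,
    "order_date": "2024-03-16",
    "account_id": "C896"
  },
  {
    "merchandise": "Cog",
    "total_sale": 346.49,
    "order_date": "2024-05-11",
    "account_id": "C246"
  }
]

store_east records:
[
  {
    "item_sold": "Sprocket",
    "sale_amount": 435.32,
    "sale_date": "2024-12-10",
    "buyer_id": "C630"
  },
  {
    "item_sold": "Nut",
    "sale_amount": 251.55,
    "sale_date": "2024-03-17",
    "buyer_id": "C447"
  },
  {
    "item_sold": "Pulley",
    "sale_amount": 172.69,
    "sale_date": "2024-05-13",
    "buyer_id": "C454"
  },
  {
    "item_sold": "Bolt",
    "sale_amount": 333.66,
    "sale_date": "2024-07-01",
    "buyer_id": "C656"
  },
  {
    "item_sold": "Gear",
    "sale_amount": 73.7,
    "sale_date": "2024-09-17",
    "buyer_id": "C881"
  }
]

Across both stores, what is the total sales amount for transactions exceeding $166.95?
3301.07

Schema mapping: "total_sale" (store_central) = "sale_amount" (store_east) = sale amount

Sum of sales > $166.95 in store_central: 2107.85
Sum of sales > $166.95 in store_east: 1193.22

Total: 2107.85 + 1193.22 = 3301.07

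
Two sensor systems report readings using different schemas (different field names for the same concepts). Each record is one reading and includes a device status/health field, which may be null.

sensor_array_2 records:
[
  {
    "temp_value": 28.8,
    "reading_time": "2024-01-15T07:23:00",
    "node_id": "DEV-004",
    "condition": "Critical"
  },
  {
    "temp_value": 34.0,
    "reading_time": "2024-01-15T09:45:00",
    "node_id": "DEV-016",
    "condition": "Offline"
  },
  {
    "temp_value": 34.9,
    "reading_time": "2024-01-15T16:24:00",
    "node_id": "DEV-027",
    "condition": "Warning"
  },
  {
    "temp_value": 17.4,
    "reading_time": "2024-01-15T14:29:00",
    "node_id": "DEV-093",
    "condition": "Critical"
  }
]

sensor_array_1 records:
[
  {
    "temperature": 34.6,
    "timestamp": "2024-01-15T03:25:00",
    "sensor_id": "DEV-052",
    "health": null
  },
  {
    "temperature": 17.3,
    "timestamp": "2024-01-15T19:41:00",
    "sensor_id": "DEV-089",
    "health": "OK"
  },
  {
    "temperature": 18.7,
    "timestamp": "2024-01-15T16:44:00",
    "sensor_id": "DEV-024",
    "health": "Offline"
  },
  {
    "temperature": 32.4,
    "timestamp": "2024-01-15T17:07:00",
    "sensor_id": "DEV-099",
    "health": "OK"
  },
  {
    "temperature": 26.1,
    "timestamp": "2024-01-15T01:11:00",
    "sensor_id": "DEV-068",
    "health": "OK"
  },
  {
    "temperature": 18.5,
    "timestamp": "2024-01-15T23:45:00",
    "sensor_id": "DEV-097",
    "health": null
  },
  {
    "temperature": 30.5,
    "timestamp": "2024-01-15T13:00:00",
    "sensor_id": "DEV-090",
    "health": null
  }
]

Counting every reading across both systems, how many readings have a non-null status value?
8

Schema mapping: "condition" (sensor_array_2) = "health" (sensor_array_1) = status

Non-null in sensor_array_2: 4
Non-null in sensor_array_1: 4

Total non-null: 4 + 4 = 8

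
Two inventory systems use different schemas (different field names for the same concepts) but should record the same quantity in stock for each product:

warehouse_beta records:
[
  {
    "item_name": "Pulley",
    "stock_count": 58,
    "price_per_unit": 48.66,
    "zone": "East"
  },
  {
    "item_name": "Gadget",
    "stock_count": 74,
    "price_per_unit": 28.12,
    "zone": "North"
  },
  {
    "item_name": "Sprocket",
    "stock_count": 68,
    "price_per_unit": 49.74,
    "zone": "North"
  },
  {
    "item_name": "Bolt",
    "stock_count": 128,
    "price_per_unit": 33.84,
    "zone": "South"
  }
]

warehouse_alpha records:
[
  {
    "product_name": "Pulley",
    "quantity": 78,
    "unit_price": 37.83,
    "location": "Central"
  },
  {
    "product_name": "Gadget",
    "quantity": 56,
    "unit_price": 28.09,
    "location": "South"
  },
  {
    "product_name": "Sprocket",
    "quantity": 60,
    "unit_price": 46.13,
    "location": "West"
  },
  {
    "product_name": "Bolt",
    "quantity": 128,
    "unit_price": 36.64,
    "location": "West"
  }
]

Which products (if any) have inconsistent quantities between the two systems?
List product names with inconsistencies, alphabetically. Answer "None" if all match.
Gadget, Pulley, Sprocket

Schema mappings:
- "item_name" (warehouse_beta) = "product_name" (warehouse_alpha) = product name
- "stock_count" (warehouse_beta) = "quantity" (warehouse_alpha) = quantity

Comparison:
  Pulley: 58 vs 78 - MISMATCH
  Gadget: 74 vs 56 - MISMATCH
  Sprocket: 68 vs 60 - MISMATCH
  Bolt: 128 vs 128 - MATCH

Products with inconsistencies: Gadget, Pulley, Sprocket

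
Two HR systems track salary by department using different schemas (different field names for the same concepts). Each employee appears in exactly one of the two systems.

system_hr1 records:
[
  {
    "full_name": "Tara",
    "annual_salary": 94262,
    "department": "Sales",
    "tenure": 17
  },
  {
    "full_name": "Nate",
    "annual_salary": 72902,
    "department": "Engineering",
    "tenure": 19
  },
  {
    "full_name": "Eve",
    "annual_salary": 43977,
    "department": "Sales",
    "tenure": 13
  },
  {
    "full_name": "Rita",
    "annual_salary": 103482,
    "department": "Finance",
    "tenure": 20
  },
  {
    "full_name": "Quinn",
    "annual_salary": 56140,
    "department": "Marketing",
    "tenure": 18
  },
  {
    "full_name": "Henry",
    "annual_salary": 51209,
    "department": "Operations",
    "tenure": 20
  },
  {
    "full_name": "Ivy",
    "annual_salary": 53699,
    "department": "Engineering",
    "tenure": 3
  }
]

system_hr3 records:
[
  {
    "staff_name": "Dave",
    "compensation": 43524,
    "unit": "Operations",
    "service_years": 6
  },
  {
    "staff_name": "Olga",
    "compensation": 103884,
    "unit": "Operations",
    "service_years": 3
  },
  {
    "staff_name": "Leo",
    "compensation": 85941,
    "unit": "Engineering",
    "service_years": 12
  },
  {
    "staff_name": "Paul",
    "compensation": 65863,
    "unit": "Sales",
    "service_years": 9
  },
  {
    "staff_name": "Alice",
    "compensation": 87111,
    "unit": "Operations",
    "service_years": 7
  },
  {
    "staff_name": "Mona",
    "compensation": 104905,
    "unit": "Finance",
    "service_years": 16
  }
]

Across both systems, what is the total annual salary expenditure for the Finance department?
208387

Schema mappings:
- "department" (system_hr1) = "unit" (system_hr3) = department
- "annual_salary" (system_hr1) = "compensation" (system_hr3) = salary

Finance salaries from system_hr1: 103482
Finance salaries from system_hr3: 104905

Total: 103482 + 104905 = 208387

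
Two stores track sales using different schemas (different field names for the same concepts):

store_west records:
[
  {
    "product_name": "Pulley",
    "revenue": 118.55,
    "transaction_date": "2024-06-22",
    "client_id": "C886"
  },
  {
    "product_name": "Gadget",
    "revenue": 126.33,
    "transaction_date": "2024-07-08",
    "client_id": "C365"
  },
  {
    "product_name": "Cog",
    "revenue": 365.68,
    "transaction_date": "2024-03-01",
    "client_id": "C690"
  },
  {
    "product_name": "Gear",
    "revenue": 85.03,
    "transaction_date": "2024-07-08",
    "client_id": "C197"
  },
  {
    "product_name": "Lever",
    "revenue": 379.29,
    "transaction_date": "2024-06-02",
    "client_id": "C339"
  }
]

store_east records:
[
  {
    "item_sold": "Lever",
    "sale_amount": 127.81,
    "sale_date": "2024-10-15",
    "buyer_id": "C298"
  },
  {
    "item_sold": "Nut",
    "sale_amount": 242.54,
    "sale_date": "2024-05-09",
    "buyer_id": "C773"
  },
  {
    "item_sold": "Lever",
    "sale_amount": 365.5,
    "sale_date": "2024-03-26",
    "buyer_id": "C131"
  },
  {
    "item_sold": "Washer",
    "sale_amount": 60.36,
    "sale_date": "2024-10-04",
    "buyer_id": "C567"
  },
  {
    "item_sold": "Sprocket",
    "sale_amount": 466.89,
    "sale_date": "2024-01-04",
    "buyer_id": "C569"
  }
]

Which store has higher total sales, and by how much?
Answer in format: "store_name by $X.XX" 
store_east by $188.22

Schema mapping: "revenue" (store_west) = "sale_amount" (store_east) = sale amount

Total for store_west: 1074.88
Total for store_east: 1263.10

Difference: |1074.88 - 1263.10| = 188.22
store_east has higher sales by $188.22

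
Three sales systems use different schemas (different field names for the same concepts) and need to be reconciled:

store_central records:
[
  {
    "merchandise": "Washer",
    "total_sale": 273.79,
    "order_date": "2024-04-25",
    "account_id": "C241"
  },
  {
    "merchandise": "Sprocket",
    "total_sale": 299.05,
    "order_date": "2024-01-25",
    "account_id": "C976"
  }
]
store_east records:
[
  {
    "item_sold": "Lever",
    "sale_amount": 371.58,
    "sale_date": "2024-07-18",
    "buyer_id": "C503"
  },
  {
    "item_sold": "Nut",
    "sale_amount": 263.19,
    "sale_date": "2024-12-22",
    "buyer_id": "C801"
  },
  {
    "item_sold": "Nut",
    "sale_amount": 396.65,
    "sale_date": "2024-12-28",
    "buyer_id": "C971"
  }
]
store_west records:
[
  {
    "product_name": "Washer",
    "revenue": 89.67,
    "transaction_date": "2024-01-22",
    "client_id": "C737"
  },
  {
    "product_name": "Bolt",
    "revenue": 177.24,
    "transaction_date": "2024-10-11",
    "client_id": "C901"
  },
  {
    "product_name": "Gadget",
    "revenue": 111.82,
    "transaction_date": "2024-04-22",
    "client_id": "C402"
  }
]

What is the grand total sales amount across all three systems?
1982.99

Schema reconciliation - all amount fields map to sale amount:

store_central (total_sale): 572.84
store_east (sale_amount): 1031.42
store_west (revenue): 378.73

Grand total: 1982.99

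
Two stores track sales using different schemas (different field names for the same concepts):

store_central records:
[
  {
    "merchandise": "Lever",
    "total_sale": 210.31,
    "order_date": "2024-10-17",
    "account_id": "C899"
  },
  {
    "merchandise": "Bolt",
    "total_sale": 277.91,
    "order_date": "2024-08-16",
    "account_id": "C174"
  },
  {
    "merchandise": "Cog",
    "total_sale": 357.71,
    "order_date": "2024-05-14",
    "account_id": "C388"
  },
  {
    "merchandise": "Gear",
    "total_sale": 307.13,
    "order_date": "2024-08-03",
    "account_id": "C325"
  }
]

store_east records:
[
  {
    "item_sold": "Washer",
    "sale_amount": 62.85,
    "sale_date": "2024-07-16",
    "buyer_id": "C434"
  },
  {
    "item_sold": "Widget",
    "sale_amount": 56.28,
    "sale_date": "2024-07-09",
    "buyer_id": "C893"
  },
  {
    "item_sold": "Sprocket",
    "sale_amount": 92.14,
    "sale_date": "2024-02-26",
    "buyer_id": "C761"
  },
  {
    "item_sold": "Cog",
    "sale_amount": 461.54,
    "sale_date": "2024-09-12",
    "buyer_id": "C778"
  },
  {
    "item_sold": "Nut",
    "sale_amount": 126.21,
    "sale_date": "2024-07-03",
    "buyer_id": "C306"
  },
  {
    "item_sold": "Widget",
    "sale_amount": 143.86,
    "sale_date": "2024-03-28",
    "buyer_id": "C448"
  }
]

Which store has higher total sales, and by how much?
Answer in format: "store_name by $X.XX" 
store_central by $210.18

Schema mapping: "total_sale" (store_central) = "sale_amount" (store_east) = sale amount

Total for store_central: 1153.06
Total for store_east: 942.88

Difference: |1153.06 - 942.88| = 210.18
store_central has higher sales by $210.18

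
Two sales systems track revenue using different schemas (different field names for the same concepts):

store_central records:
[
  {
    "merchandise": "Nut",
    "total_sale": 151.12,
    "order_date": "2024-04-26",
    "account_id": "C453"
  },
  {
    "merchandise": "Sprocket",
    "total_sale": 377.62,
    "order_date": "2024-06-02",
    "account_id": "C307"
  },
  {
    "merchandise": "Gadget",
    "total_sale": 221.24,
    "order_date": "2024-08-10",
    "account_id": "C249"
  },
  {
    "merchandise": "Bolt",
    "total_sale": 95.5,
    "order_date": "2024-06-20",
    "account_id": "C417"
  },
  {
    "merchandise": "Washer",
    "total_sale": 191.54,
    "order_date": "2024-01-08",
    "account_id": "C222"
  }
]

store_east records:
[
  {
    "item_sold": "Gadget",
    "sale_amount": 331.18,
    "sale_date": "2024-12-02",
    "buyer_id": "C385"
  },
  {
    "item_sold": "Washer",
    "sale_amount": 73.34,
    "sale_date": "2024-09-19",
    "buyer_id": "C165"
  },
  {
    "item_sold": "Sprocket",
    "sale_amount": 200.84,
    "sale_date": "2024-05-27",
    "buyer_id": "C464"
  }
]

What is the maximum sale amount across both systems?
377.62

Reconcile: "total_sale" (store_central) = "sale_amount" (store_east) = sale amount

Maximum in store_central: 377.62
Maximum in store_east: 331.18

Overall maximum: max(377.62, 331.18) = 377.62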